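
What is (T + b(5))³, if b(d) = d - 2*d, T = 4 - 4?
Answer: -125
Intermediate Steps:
T = 0
b(d) = -d
(T + b(5))³ = (0 - 1*5)³ = (0 - 5)³ = (-5)³ = -125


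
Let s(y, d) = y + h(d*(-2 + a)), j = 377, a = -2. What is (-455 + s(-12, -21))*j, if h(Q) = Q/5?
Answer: -848627/5 ≈ -1.6973e+5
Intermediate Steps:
h(Q) = Q/5 (h(Q) = Q*(⅕) = Q/5)
s(y, d) = y - 4*d/5 (s(y, d) = y + (d*(-2 - 2))/5 = y + (d*(-4))/5 = y + (-4*d)/5 = y - 4*d/5)
(-455 + s(-12, -21))*j = (-455 + (-12 - ⅘*(-21)))*377 = (-455 + (-12 + 84/5))*377 = (-455 + 24/5)*377 = -2251/5*377 = -848627/5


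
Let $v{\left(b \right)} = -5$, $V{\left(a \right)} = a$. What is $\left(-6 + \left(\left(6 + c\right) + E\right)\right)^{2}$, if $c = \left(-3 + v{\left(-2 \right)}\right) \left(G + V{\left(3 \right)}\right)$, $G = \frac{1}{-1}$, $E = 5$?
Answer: $121$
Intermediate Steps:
$G = -1$
$c = -16$ ($c = \left(-3 - 5\right) \left(-1 + 3\right) = \left(-8\right) 2 = -16$)
$\left(-6 + \left(\left(6 + c\right) + E\right)\right)^{2} = \left(-6 + \left(\left(6 - 16\right) + 5\right)\right)^{2} = \left(-6 + \left(-10 + 5\right)\right)^{2} = \left(-6 - 5\right)^{2} = \left(-11\right)^{2} = 121$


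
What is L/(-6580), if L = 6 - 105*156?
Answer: 8187/3290 ≈ 2.4884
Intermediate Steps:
L = -16374 (L = 6 - 16380 = -16374)
L/(-6580) = -16374/(-6580) = -16374*(-1/6580) = 8187/3290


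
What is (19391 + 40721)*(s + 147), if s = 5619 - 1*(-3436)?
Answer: 553150624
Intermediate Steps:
s = 9055 (s = 5619 + 3436 = 9055)
(19391 + 40721)*(s + 147) = (19391 + 40721)*(9055 + 147) = 60112*9202 = 553150624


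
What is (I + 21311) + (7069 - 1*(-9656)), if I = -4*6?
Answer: 38012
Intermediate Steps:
I = -24
(I + 21311) + (7069 - 1*(-9656)) = (-24 + 21311) + (7069 - 1*(-9656)) = 21287 + (7069 + 9656) = 21287 + 16725 = 38012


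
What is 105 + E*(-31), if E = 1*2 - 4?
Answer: 167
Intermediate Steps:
E = -2 (E = 2 - 4 = -2)
105 + E*(-31) = 105 - 2*(-31) = 105 + 62 = 167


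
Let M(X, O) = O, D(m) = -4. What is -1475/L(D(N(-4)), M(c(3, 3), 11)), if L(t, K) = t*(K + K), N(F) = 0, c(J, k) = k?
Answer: 1475/88 ≈ 16.761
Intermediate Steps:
L(t, K) = 2*K*t (L(t, K) = t*(2*K) = 2*K*t)
-1475/L(D(N(-4)), M(c(3, 3), 11)) = -1475/(2*11*(-4)) = -1475/(-88) = -1475*(-1/88) = 1475/88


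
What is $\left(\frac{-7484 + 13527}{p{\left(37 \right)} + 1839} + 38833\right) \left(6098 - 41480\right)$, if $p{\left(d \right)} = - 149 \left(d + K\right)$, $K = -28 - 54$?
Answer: $- \frac{1956596264915}{1424} \approx -1.374 \cdot 10^{9}$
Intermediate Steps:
$K = -82$
$p{\left(d \right)} = 12218 - 149 d$ ($p{\left(d \right)} = - 149 \left(d - 82\right) = - 149 \left(-82 + d\right) = 12218 - 149 d$)
$\left(\frac{-7484 + 13527}{p{\left(37 \right)} + 1839} + 38833\right) \left(6098 - 41480\right) = \left(\frac{-7484 + 13527}{\left(12218 - 5513\right) + 1839} + 38833\right) \left(6098 - 41480\right) = \left(\frac{6043}{\left(12218 - 5513\right) + 1839} + 38833\right) \left(-35382\right) = \left(\frac{6043}{6705 + 1839} + 38833\right) \left(-35382\right) = \left(\frac{6043}{8544} + 38833\right) \left(-35382\right) = \frac{331795195}{8544} \left(-35382\right) = - \frac{1956596264915}{1424}$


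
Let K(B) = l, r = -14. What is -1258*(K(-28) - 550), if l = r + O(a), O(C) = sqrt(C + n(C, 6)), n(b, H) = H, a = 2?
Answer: 709512 - 2516*sqrt(2) ≈ 7.0595e+5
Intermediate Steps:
O(C) = sqrt(6 + C) (O(C) = sqrt(C + 6) = sqrt(6 + C))
l = -14 + 2*sqrt(2) (l = -14 + sqrt(6 + 2) = -14 + sqrt(8) = -14 + 2*sqrt(2) ≈ -11.172)
K(B) = -14 + 2*sqrt(2)
-1258*(K(-28) - 550) = -1258*((-14 + 2*sqrt(2)) - 550) = -1258*(-564 + 2*sqrt(2)) = 709512 - 2516*sqrt(2)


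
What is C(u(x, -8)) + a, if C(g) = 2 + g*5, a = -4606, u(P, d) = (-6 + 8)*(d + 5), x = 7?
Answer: -4634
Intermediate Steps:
u(P, d) = 10 + 2*d (u(P, d) = 2*(5 + d) = 10 + 2*d)
C(g) = 2 + 5*g
C(u(x, -8)) + a = (2 + 5*(10 + 2*(-8))) - 4606 = (2 + 5*(10 - 16)) - 4606 = (2 + 5*(-6)) - 4606 = (2 - 30) - 4606 = -28 - 4606 = -4634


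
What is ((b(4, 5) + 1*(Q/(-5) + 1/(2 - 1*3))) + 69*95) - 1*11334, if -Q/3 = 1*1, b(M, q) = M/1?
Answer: -23877/5 ≈ -4775.4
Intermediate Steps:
b(M, q) = M (b(M, q) = M*1 = M)
Q = -3 ≈ -3.0000
((b(4, 5) + 1*(Q/(-5) + 1/(2 - 1*3))) + 69*95) - 1*11334 = ((4 + 1*(-3/(-5) + 1/(2 - 1*3))) + 69*95) - 1*11334 = ((4 + 1*(-3*(-⅕) + 1/(2 - 3))) + 6555) - 11334 = ((4 + 1*(⅗ + 1/(-1))) + 6555) - 11334 = ((4 + 1*(⅗ + 1*(-1))) + 6555) - 11334 = ((4 + 1*(⅗ - 1)) + 6555) - 11334 = ((4 + 1*(-⅖)) + 6555) - 11334 = ((4 - ⅖) + 6555) - 11334 = (18/5 + 6555) - 11334 = 32793/5 - 11334 = -23877/5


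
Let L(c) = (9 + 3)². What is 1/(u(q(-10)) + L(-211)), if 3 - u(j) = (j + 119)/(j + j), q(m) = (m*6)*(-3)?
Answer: 360/52621 ≈ 0.0068414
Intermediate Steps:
L(c) = 144 (L(c) = 12² = 144)
q(m) = -18*m (q(m) = (6*m)*(-3) = -18*m)
u(j) = 3 - (119 + j)/(2*j) (u(j) = 3 - (j + 119)/(j + j) = 3 - (119 + j)/(2*j))
1/(u(q(-10)) + L(-211)) = 1/((-119 + 5*(-18*(-10)))/(2*((-18*(-10)))) + 144) = 1/((½)*(-119 + 5*180)/180 + 144) = 1/((½)*(1/180)*(-119 + 900) + 144) = 1/((½)*(1/180)*781 + 144) = 1/(781/360 + 144) = 1/(52621/360) = 360/52621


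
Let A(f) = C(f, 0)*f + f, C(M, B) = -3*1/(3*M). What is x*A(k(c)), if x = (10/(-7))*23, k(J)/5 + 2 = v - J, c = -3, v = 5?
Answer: -6670/7 ≈ -952.86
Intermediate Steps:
k(J) = 15 - 5*J (k(J) = -10 + 5*(5 - J) = -10 + (25 - 5*J) = 15 - 5*J)
C(M, B) = -1/M
x = -230/7 (x = (10*(-1/7))*23 = -10/7*23 = -230/7 ≈ -32.857)
A(f) = -1 + f (A(f) = (-1/f)*f + f = -1 + f)
x*A(k(c)) = -230*(-1 + (15 - 5*(-3)))/7 = -230*(-1 + (15 + 15))/7 = -230*(-1 + 30)/7 = -230/7*29 = -6670/7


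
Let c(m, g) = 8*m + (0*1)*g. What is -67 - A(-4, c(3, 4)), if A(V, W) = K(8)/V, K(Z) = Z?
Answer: -65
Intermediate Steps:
c(m, g) = 8*m (c(m, g) = 8*m + 0*g = 8*m + 0 = 8*m)
A(V, W) = 8/V
-67 - A(-4, c(3, 4)) = -67 - 8/(-4) = -67 - 8*(-1)/4 = -67 - 1*(-2) = -67 + 2 = -65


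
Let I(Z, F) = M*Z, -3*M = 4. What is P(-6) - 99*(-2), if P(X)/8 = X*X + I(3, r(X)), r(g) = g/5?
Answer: 454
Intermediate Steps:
r(g) = g/5 (r(g) = g*(1/5) = g/5)
M = -4/3 (M = -1/3*4 = -4/3 ≈ -1.3333)
I(Z, F) = -4*Z/3
P(X) = -32 + 8*X**2 (P(X) = 8*(X*X - 4/3*3) = 8*(X**2 - 4) = 8*(-4 + X**2) = -32 + 8*X**2)
P(-6) - 99*(-2) = (-32 + 8*(-6)**2) - 99*(-2) = (-32 + 8*36) + 198 = (-32 + 288) + 198 = 256 + 198 = 454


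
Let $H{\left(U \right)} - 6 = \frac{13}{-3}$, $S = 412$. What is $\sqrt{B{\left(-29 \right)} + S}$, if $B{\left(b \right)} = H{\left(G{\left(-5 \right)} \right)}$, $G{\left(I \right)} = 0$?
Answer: $\frac{\sqrt{3723}}{3} \approx 20.339$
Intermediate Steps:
$H{\left(U \right)} = \frac{5}{3}$ ($H{\left(U \right)} = 6 + \frac{13}{-3} = 6 + 13 \left(- \frac{1}{3}\right) = 6 - \frac{13}{3} = \frac{5}{3}$)
$B{\left(b \right)} = \frac{5}{3}$
$\sqrt{B{\left(-29 \right)} + S} = \sqrt{\frac{5}{3} + 412} = \sqrt{\frac{1241}{3}} = \frac{\sqrt{3723}}{3}$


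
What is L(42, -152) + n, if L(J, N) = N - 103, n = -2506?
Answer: -2761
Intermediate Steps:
L(J, N) = -103 + N
L(42, -152) + n = (-103 - 152) - 2506 = -255 - 2506 = -2761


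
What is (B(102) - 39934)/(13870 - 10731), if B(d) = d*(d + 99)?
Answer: -19432/3139 ≈ -6.1905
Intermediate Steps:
B(d) = d*(99 + d)
(B(102) - 39934)/(13870 - 10731) = (102*(99 + 102) - 39934)/(13870 - 10731) = (102*201 - 39934)/3139 = (20502 - 39934)*(1/3139) = -19432*1/3139 = -19432/3139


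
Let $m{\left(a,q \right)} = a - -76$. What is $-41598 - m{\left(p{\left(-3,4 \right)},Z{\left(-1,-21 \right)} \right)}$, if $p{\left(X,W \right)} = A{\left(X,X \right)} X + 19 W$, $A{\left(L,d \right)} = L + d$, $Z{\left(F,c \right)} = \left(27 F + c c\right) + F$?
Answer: $-41768$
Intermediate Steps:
$Z{\left(F,c \right)} = c^{2} + 28 F$ ($Z{\left(F,c \right)} = \left(27 F + c^{2}\right) + F = \left(c^{2} + 27 F\right) + F = c^{2} + 28 F$)
$p{\left(X,W \right)} = 2 X^{2} + 19 W$ ($p{\left(X,W \right)} = \left(X + X\right) X + 19 W = 2 X X + 19 W = 2 X^{2} + 19 W$)
$m{\left(a,q \right)} = 76 + a$ ($m{\left(a,q \right)} = a + 76 = 76 + a$)
$-41598 - m{\left(p{\left(-3,4 \right)},Z{\left(-1,-21 \right)} \right)} = -41598 - \left(76 + \left(2 \left(-3\right)^{2} + 19 \cdot 4\right)\right) = -41598 - \left(76 + \left(2 \cdot 9 + 76\right)\right) = -41598 - \left(76 + \left(18 + 76\right)\right) = -41598 - \left(76 + 94\right) = -41598 - 170 = -41768$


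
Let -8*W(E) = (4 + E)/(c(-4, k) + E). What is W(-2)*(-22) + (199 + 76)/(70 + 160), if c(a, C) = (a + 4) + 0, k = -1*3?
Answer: -143/92 ≈ -1.5543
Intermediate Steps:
k = -3
c(a, C) = 4 + a (c(a, C) = (4 + a) + 0 = 4 + a)
W(E) = -(4 + E)/(8*E) (W(E) = -(4 + E)/(8*((4 - 4) + E)) = -(4 + E)/(8*(0 + E)) = -(4 + E)/(8*E))
W(-2)*(-22) + (199 + 76)/(70 + 160) = ((⅛)*(-4 - 1*(-2))/(-2))*(-22) + (199 + 76)/(70 + 160) = ((⅛)*(-½)*(-4 + 2))*(-22) + 275/230 = ((⅛)*(-½)*(-2))*(-22) + 275*(1/230) = (⅛)*(-22) + 55/46 = -11/4 + 55/46 = -143/92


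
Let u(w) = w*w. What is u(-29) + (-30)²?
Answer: 1741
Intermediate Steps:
u(w) = w²
u(-29) + (-30)² = (-29)² + (-30)² = 841 + 900 = 1741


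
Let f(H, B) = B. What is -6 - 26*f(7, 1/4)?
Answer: -25/2 ≈ -12.500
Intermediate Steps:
-6 - 26*f(7, 1/4) = -6 - 26/4 = -6 - 26*1/4 = -6 - 13/2 = -25/2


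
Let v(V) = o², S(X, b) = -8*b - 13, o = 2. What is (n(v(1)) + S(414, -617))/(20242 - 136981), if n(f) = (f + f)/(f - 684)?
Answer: -418454/9922815 ≈ -0.042171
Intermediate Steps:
S(X, b) = -13 - 8*b
v(V) = 4 (v(V) = 2² = 4)
n(f) = 2*f/(-684 + f) (n(f) = (2*f)/(-684 + f) = 2*f/(-684 + f))
(n(v(1)) + S(414, -617))/(20242 - 136981) = (2*4/(-684 + 4) + (-13 - 8*(-617)))/(20242 - 136981) = (2*4/(-680) + (-13 + 4936))/(-116739) = (2*4*(-1/680) + 4923)*(-1/116739) = (-1/85 + 4923)*(-1/116739) = (418454/85)*(-1/116739) = -418454/9922815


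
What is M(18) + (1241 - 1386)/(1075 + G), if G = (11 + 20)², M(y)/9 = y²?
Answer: 5936831/2036 ≈ 2915.9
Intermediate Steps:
M(y) = 9*y²
G = 961 (G = 31² = 961)
M(18) + (1241 - 1386)/(1075 + G) = 9*18² + (1241 - 1386)/(1075 + 961) = 9*324 - 145/2036 = 2916 - 145*1/2036 = 2916 - 145/2036 = 5936831/2036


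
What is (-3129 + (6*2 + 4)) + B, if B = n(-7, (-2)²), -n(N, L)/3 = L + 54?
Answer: -3287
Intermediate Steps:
n(N, L) = -162 - 3*L (n(N, L) = -3*(L + 54) = -3*(54 + L) = -162 - 3*L)
B = -174 (B = -162 - 3*(-2)² = -162 - 3*4 = -162 - 12 = -174)
(-3129 + (6*2 + 4)) + B = (-3129 + (6*2 + 4)) - 174 = (-3129 + (12 + 4)) - 174 = (-3129 + 16) - 174 = -3113 - 174 = -3287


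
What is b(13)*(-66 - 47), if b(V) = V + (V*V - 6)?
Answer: -19888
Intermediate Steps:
b(V) = -6 + V + V**2 (b(V) = V + (V**2 - 6) = V + (-6 + V**2) = -6 + V + V**2)
b(13)*(-66 - 47) = (-6 + 13 + 13**2)*(-66 - 47) = (-6 + 13 + 169)*(-113) = 176*(-113) = -19888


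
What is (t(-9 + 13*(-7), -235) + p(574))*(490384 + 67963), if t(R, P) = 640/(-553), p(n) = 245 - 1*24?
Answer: 67879919831/553 ≈ 1.2275e+8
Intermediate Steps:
p(n) = 221 (p(n) = 245 - 24 = 221)
t(R, P) = -640/553 (t(R, P) = 640*(-1/553) = -640/553)
(t(-9 + 13*(-7), -235) + p(574))*(490384 + 67963) = (-640/553 + 221)*(490384 + 67963) = (121573/553)*558347 = 67879919831/553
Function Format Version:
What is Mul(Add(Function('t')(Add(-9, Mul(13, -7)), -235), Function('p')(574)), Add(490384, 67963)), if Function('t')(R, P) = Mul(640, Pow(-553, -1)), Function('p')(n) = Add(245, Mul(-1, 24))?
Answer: Rational(67879919831, 553) ≈ 1.2275e+8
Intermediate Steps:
Function('p')(n) = 221 (Function('p')(n) = Add(245, -24) = 221)
Function('t')(R, P) = Rational(-640, 553) (Function('t')(R, P) = Mul(640, Rational(-1, 553)) = Rational(-640, 553))
Mul(Add(Function('t')(Add(-9, Mul(13, -7)), -235), Function('p')(574)), Add(490384, 67963)) = Mul(Add(Rational(-640, 553), 221), Add(490384, 67963)) = Mul(Rational(121573, 553), 558347) = Rational(67879919831, 553)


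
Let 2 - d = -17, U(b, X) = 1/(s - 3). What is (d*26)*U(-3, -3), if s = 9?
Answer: 247/3 ≈ 82.333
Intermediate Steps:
U(b, X) = ⅙ (U(b, X) = 1/(9 - 3) = 1/6 = ⅙)
d = 19 (d = 2 - 1*(-17) = 2 + 17 = 19)
(d*26)*U(-3, -3) = (19*26)*(⅙) = 494*(⅙) = 247/3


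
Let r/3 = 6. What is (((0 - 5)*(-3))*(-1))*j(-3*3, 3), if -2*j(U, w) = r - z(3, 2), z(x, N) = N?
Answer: 120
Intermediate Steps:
r = 18 (r = 3*6 = 18)
j(U, w) = -8 (j(U, w) = -(18 - 1*2)/2 = -(18 - 2)/2 = -½*16 = -8)
(((0 - 5)*(-3))*(-1))*j(-3*3, 3) = (((0 - 5)*(-3))*(-1))*(-8) = (-5*(-3)*(-1))*(-8) = (15*(-1))*(-8) = -15*(-8) = 120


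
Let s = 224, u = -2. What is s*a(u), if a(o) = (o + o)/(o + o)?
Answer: 224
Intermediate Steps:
a(o) = 1 (a(o) = (2*o)/((2*o)) = (2*o)*(1/(2*o)) = 1)
s*a(u) = 224*1 = 224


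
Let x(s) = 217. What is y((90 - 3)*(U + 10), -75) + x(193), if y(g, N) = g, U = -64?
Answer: -4481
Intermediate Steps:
y((90 - 3)*(U + 10), -75) + x(193) = (90 - 3)*(-64 + 10) + 217 = 87*(-54) + 217 = -4698 + 217 = -4481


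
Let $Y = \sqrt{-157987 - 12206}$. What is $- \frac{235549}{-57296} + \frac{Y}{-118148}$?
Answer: $\frac{235549}{57296} - \frac{i \sqrt{170193}}{118148} \approx 4.1111 - 0.0034918 i$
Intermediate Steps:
$Y = i \sqrt{170193}$ ($Y = \sqrt{-170193} = i \sqrt{170193} \approx 412.54 i$)
$- \frac{235549}{-57296} + \frac{Y}{-118148} = - \frac{235549}{-57296} + \frac{i \sqrt{170193}}{-118148} = \left(-235549\right) \left(- \frac{1}{57296}\right) + i \sqrt{170193} \left(- \frac{1}{118148}\right) = \frac{235549}{57296} - \frac{i \sqrt{170193}}{118148}$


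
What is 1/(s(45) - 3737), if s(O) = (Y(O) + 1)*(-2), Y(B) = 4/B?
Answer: -45/168263 ≈ -0.00026744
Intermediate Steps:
s(O) = -2 - 8/O (s(O) = (4/O + 1)*(-2) = (1 + 4/O)*(-2) = -2 - 8/O)
1/(s(45) - 3737) = 1/((-2 - 8/45) - 3737) = 1/(-98/45 - 3737) = 1/(-168263/45) = -45/168263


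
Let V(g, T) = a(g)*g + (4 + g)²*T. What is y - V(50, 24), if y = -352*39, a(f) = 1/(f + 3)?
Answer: -4436786/53 ≈ -83713.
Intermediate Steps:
a(f) = 1/(3 + f)
V(g, T) = T*(4 + g)² + g/(3 + g) (V(g, T) = g/(3 + g) + (4 + g)²*T = g/(3 + g) + T*(4 + g)² = T*(4 + g)² + g/(3 + g))
y = -13728
y - V(50, 24) = -13728 - (50 + 24*(4 + 50)²*(3 + 50))/(3 + 50) = -13728 - (50 + 24*54²*53)/53 = -13728 - (50 + 24*2916*53)/53 = -13728 - (50 + 3709152)/53 = -13728 - 3709202/53 = -4436786/53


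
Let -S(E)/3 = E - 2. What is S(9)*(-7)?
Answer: 147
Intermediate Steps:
S(E) = 6 - 3*E (S(E) = -3*(E - 2) = -3*(-2 + E) = 6 - 3*E)
S(9)*(-7) = (6 - 3*9)*(-7) = (6 - 27)*(-7) = -21*(-7) = 147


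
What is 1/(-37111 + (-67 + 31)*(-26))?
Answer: -1/36175 ≈ -2.7643e-5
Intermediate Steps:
1/(-37111 + (-67 + 31)*(-26)) = 1/(-37111 - 36*(-26)) = 1/(-37111 + 936) = 1/(-36175) = -1/36175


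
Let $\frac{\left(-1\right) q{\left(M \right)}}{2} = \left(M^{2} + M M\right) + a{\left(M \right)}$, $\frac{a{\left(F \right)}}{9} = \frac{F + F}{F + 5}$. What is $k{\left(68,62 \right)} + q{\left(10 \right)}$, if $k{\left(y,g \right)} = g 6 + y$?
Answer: $16$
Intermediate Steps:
$k{\left(y,g \right)} = y + 6 g$ ($k{\left(y,g \right)} = 6 g + y = y + 6 g$)
$a{\left(F \right)} = \frac{18 F}{5 + F}$ ($a{\left(F \right)} = 9 \frac{F + F}{F + 5} = 9 \frac{2 F}{5 + F} = \frac{18 F}{5 + F}$)
$q{\left(M \right)} = - 4 M^{2} - \frac{36 M}{5 + M}$ ($q{\left(M \right)} = - 2 \left(\left(M^{2} + M M\right) + \frac{18 M}{5 + M}\right) = - 2 \left(\left(M^{2} + M^{2}\right) + \frac{18 M}{5 + M}\right) = - 2 \left(2 M^{2} + \frac{18 M}{5 + M}\right) = - 4 M^{2} - \frac{36 M}{5 + M}$)
$k{\left(68,62 \right)} + q{\left(10 \right)} = \left(68 + 6 \cdot 62\right) + 4 \cdot 10 \frac{1}{5 + 10} \left(-9 + 10 \left(-5 - 10\right)\right) = \left(68 + 372\right) + 4 \cdot 10 \cdot \frac{1}{15} \left(-9 + 10 \left(-5 - 10\right)\right) = 440 + 4 \cdot 10 \cdot \frac{1}{15} \left(-9 + 10 \left(-15\right)\right) = 440 + 4 \cdot 10 \cdot \frac{1}{15} \left(-9 - 150\right) = 440 + 4 \cdot 10 \cdot \frac{1}{15} \left(-159\right) = 440 - 424 = 16$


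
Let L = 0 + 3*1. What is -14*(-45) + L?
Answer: 633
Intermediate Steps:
L = 3 (L = 0 + 3 = 3)
-14*(-45) + L = -14*(-45) + 3 = 630 + 3 = 633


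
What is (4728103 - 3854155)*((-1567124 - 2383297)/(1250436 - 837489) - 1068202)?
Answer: -42834595974588980/45883 ≈ -9.3356e+11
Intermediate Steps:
(4728103 - 3854155)*((-1567124 - 2383297)/(1250436 - 837489) - 1068202) = 873948*(-3950421/412947 - 1068202) = 873948*(-3950421*1/412947 - 1068202) = 873948*(-1316807/137649 - 1068202) = 873948*(-147038253905/137649) = -42834595974588980/45883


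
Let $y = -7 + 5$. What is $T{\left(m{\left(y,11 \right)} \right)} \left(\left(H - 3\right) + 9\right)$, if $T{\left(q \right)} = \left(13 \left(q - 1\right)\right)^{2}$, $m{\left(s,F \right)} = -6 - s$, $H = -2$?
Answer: $16900$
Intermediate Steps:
$y = -2$
$T{\left(q \right)} = \left(-13 + 13 q\right)^{2}$ ($T{\left(q \right)} = \left(13 \left(-1 + q\right)\right)^{2} = \left(-13 + 13 q\right)^{2}$)
$T{\left(m{\left(y,11 \right)} \right)} \left(\left(H - 3\right) + 9\right) = 169 \left(-1 - 4\right)^{2} \left(\left(-2 - 3\right) + 9\right) = 169 \left(-1 + \left(-6 + 2\right)\right)^{2} \left(\left(-2 - 3\right) + 9\right) = 169 \left(-1 - 4\right)^{2} \left(-5 + 9\right) = 169 \left(-5\right)^{2} \cdot 4 = 169 \cdot 25 \cdot 4 = 4225 \cdot 4 = 16900$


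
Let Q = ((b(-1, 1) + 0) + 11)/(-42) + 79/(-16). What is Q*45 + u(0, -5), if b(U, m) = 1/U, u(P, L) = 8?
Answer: -25189/112 ≈ -224.90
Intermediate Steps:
b(U, m) = 1/U
Q = -1739/336 (Q = ((1/(-1) + 0) + 11)/(-42) + 79/(-16) = ((-1 + 0) + 11)*(-1/42) + 79*(-1/16) = (-1 + 11)*(-1/42) - 79/16 = 10*(-1/42) - 79/16 = -5/21 - 79/16 = -1739/336 ≈ -5.1756)
Q*45 + u(0, -5) = -1739/336*45 + 8 = -26085/112 + 8 = -25189/112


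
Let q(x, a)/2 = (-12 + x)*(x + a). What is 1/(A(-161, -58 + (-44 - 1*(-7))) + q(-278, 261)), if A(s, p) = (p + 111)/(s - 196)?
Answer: 357/3520004 ≈ 0.00010142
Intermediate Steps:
q(x, a) = 2*(-12 + x)*(a + x) (q(x, a) = 2*((-12 + x)*(x + a)) = 2*((-12 + x)*(a + x)) = 2*(-12 + x)*(a + x))
A(s, p) = (111 + p)/(-196 + s)
1/(A(-161, -58 + (-44 - 1*(-7))) + q(-278, 261)) = 1/((111 + (-58 + (-44 - 1*(-7))))/(-196 - 161) + (-24*261 - 24*(-278) + 2*(-278)² + 2*261*(-278))) = 1/((111 + (-58 + (-44 + 7)))/(-357) + (-6264 + 6672 + 2*77284 - 145116)) = 1/(-(111 + (-58 - 37))/357 + (-6264 + 6672 + 154568 - 145116)) = 1/(-(111 - 95)/357 + 9860) = 1/(-1/357*16 + 9860) = 1/(-16/357 + 9860) = 1/(3520004/357) = 357/3520004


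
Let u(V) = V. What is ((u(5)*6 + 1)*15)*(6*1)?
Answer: 2790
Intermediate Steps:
((u(5)*6 + 1)*15)*(6*1) = ((5*6 + 1)*15)*(6*1) = ((30 + 1)*15)*6 = (31*15)*6 = 465*6 = 2790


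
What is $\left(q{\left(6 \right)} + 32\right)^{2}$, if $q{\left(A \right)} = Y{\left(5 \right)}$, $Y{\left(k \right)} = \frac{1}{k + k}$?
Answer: $\frac{103041}{100} \approx 1030.4$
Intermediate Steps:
$Y{\left(k \right)} = \frac{1}{2 k}$
$q{\left(A \right)} = \frac{1}{10}$ ($q{\left(A \right)} = \frac{1}{2 \cdot 5} = \frac{1}{2} \cdot \frac{1}{5} = \frac{1}{10}$)
$\left(q{\left(6 \right)} + 32\right)^{2} = \left(\frac{1}{10} + 32\right)^{2} = \left(\frac{321}{10}\right)^{2} = \frac{103041}{100}$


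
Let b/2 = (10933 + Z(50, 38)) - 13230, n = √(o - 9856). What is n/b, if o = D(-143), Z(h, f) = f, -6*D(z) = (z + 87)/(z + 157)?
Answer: -I*√88698/13554 ≈ -0.021973*I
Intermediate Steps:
D(z) = -(87 + z)/(6*(157 + z)) (D(z) = -(z + 87)/(6*(z + 157)) = -(87 + z)/(6*(157 + z)))
o = ⅔ (o = (-87 - 1*(-143))/(6*(157 - 143)) = (⅙)*(-87 + 143)/14 = (⅙)*(1/14)*56 = ⅔ ≈ 0.66667)
n = I*√88698/3 (n = √(⅔ - 9856) = √(-29566/3) = I*√88698/3 ≈ 99.274*I)
b = -4518 (b = 2*((10933 + 38) - 13230) = 2*(10971 - 13230) = 2*(-2259) = -4518)
n/b = (I*√88698/3)/(-4518) = (I*√88698/3)*(-1/4518) = -I*√88698/13554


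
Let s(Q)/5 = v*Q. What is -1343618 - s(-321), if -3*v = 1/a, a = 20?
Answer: -5374579/4 ≈ -1.3436e+6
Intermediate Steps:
v = -1/60 (v = -⅓/20 = -⅓*1/20 = -1/60 ≈ -0.016667)
s(Q) = -Q/12 (s(Q) = 5*(-Q/60) = -Q/12)
-1343618 - s(-321) = -1343618 - (-1)*(-321)/12 = -1343618 - 1*107/4 = -1343618 - 107/4 = -5374579/4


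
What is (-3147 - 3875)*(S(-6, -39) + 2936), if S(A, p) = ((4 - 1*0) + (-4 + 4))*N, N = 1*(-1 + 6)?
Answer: -20757032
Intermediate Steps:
N = 5 (N = 1*5 = 5)
S(A, p) = 20 (S(A, p) = ((4 - 1*0) + (-4 + 4))*5 = ((4 + 0) + 0)*5 = (4 + 0)*5 = 4*5 = 20)
(-3147 - 3875)*(S(-6, -39) + 2936) = (-3147 - 3875)*(20 + 2936) = -7022*2956 = -20757032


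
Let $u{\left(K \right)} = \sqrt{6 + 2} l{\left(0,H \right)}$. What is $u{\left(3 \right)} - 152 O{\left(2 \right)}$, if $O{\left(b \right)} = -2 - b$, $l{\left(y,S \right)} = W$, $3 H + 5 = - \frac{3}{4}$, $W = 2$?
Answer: $608 + 4 \sqrt{2} \approx 613.66$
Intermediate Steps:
$H = - \frac{23}{12}$ ($H = - \frac{5}{3} + \frac{\left(-3\right) \frac{1}{4}}{3} = - \frac{5}{3} + \frac{1}{3} \left(- \frac{3}{4}\right) = - \frac{5}{3} - \frac{1}{4} = - \frac{23}{12} \approx -1.9167$)
$l{\left(y,S \right)} = 2$
$u{\left(K \right)} = 4 \sqrt{2}$ ($u{\left(K \right)} = \sqrt{6 + 2} \cdot 2 = \sqrt{8} \cdot 2 = 2 \sqrt{2} \cdot 2 = 4 \sqrt{2}$)
$u{\left(3 \right)} - 152 O{\left(2 \right)} = 4 \sqrt{2} - 152 \left(-2 - 2\right) = 4 \sqrt{2} - -608 = 4 \sqrt{2} + 608 = 608 + 4 \sqrt{2}$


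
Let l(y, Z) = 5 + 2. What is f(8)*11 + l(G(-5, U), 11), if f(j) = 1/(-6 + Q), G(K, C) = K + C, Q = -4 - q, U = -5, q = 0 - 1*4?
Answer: 31/6 ≈ 5.1667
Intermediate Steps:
q = -4 (q = 0 - 4 = -4)
Q = 0 (Q = -4 - 1*(-4) = -4 + 4 = 0)
G(K, C) = C + K
l(y, Z) = 7
f(j) = -1/6 (f(j) = 1/(-6 + 0) = 1/(-6) = -1/6)
f(8)*11 + l(G(-5, U), 11) = -1/6*11 + 7 = -11/6 + 7 = 31/6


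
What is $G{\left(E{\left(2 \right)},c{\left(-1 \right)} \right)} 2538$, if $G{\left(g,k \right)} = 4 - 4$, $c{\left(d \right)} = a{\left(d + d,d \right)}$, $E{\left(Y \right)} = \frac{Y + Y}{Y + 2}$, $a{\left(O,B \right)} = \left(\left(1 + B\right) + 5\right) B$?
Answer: $0$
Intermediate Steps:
$a{\left(O,B \right)} = B \left(6 + B\right)$ ($a{\left(O,B \right)} = \left(6 + B\right) B = B \left(6 + B\right)$)
$E{\left(Y \right)} = \frac{2 Y}{2 + Y}$
$c{\left(d \right)} = d \left(6 + d\right)$
$G{\left(g,k \right)} = 0$ ($G{\left(g,k \right)} = 4 - 4 = 0$)
$G{\left(E{\left(2 \right)},c{\left(-1 \right)} \right)} 2538 = 0 \cdot 2538 = 0$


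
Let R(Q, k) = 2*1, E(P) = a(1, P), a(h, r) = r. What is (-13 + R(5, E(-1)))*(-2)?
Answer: 22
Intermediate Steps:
E(P) = P
R(Q, k) = 2
(-13 + R(5, E(-1)))*(-2) = (-13 + 2)*(-2) = -11*(-2) = 22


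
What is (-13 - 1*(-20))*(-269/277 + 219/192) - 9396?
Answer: -166551253/17728 ≈ -9394.8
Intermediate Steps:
(-13 - 1*(-20))*(-269/277 + 219/192) - 9396 = (-13 + 20)*(-269*1/277 + 219*(1/192)) - 9396 = 7*(-269/277 + 73/64) - 9396 = 7*(3005/17728) - 9396 = 21035/17728 - 9396 = -166551253/17728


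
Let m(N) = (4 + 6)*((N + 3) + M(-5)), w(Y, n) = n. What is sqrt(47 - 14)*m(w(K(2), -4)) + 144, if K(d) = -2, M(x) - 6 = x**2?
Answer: 144 + 300*sqrt(33) ≈ 1867.4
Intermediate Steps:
M(x) = 6 + x**2
m(N) = 340 + 10*N (m(N) = (4 + 6)*((N + 3) + (6 + (-5)**2)) = 10*((3 + N) + (6 + 25)) = 10*((3 + N) + 31) = 10*(34 + N) = 340 + 10*N)
sqrt(47 - 14)*m(w(K(2), -4)) + 144 = sqrt(47 - 14)*(340 + 10*(-4)) + 144 = sqrt(33)*(340 - 40) + 144 = sqrt(33)*300 + 144 = 300*sqrt(33) + 144 = 144 + 300*sqrt(33)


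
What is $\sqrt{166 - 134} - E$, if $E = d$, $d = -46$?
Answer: $46 + 4 \sqrt{2} \approx 51.657$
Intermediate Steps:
$E = -46$
$\sqrt{166 - 134} - E = \sqrt{166 - 134} - -46 = \sqrt{32} + 46 = 4 \sqrt{2} + 46 = 46 + 4 \sqrt{2}$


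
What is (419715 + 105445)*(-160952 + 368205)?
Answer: 108840985480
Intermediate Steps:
(419715 + 105445)*(-160952 + 368205) = 525160*207253 = 108840985480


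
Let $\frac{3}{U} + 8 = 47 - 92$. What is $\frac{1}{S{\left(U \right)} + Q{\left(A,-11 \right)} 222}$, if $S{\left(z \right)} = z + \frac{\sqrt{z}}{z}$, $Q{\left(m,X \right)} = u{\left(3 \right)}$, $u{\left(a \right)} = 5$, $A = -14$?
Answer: $\frac{9353493}{10381996664} + \frac{2809 i \sqrt{159}}{10381996664} \approx 0.00090093 + 3.4117 \cdot 10^{-6} i$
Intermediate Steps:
$Q{\left(m,X \right)} = 5$
$U = - \frac{3}{53}$ ($U = \frac{3}{-8 + \left(47 - 92\right)} = \frac{3}{-8 - 45} = \frac{3}{-53} = 3 \left(- \frac{1}{53}\right) = - \frac{3}{53} \approx -0.056604$)
$S{\left(z \right)} = z + \frac{1}{\sqrt{z}}$
$\frac{1}{S{\left(U \right)} + Q{\left(A,-11 \right)} 222} = \frac{1}{\left(- \frac{3}{53} + \frac{1}{\sqrt{- \frac{3}{53}}}\right) + 5 \cdot 222} = \frac{1}{\left(- \frac{3}{53} - \frac{i \sqrt{159}}{3}\right) + 1110} = \frac{1}{\frac{58827}{53} - \frac{i \sqrt{159}}{3}}$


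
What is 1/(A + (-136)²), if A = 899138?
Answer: 1/917634 ≈ 1.0898e-6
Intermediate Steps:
1/(A + (-136)²) = 1/(899138 + (-136)²) = 1/(899138 + 18496) = 1/917634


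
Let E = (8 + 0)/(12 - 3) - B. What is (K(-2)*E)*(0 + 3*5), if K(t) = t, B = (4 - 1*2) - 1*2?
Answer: -80/3 ≈ -26.667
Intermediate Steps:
B = 0 (B = (4 - 2) - 2 = 2 - 2 = 0)
E = 8/9 (E = (8 + 0)/(12 - 3) - 1*0 = 8/9 + 0 = 8/9 ≈ 0.88889)
(K(-2)*E)*(0 + 3*5) = (-2*8/9)*(0 + 3*5) = -16*(0 + 15)/9 = -16/9*15 = -80/3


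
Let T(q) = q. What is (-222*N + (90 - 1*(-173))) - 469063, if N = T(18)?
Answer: -472796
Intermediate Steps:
N = 18
(-222*N + (90 - 1*(-173))) - 469063 = (-222*18 + (90 - 1*(-173))) - 469063 = (-3996 + (90 + 173)) - 469063 = (-3996 + 263) - 469063 = -3733 - 469063 = -472796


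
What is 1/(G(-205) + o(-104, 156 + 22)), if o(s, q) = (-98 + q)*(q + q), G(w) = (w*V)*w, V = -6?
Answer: -1/223670 ≈ -4.4709e-6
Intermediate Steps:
G(w) = -6*w**2 (G(w) = (w*(-6))*w = (-6*w)*w = -6*w**2)
o(s, q) = 2*q*(-98 + q) (o(s, q) = (-98 + q)*(2*q) = 2*q*(-98 + q))
1/(G(-205) + o(-104, 156 + 22)) = 1/(-6*(-205)**2 + 2*(156 + 22)*(-98 + (156 + 22))) = 1/(-6*42025 + 2*178*(-98 + 178)) = 1/(-252150 + 2*178*80) = 1/(-252150 + 28480) = 1/(-223670) = -1/223670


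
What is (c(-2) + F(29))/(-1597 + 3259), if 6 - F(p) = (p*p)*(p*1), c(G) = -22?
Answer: -8135/554 ≈ -14.684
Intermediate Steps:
F(p) = 6 - p³ (F(p) = 6 - p*p*p*1 = 6 - p²*p = 6 - p³)
(c(-2) + F(29))/(-1597 + 3259) = (-22 + (6 - 1*29³))/(-1597 + 3259) = (-22 + (6 - 1*24389))/1662 = (-22 + (6 - 24389))*(1/1662) = (-22 - 24383)*(1/1662) = -24405*1/1662 = -8135/554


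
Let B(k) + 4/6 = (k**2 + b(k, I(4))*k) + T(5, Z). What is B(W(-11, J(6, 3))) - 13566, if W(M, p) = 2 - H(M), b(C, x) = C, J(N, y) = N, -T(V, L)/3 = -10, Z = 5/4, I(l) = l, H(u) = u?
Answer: -39596/3 ≈ -13199.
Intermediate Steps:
Z = 5/4 (Z = 5*(1/4) = 5/4 ≈ 1.2500)
T(V, L) = 30 (T(V, L) = -3*(-10) = 30)
W(M, p) = 2 - M
B(k) = 88/3 + 2*k**2 (B(k) = -2/3 + ((k**2 + k*k) + 30) = -2/3 + ((k**2 + k**2) + 30) = -2/3 + (2*k**2 + 30) = -2/3 + (30 + 2*k**2) = 88/3 + 2*k**2)
B(W(-11, J(6, 3))) - 13566 = (88/3 + 2*(2 - 1*(-11))**2) - 13566 = (88/3 + 2*(2 + 11)**2) - 13566 = (88/3 + 2*13**2) - 13566 = (88/3 + 2*169) - 13566 = (88/3 + 338) - 13566 = 1102/3 - 13566 = -39596/3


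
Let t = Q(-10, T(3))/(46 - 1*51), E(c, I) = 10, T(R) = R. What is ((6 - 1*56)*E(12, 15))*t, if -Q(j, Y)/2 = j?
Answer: 2000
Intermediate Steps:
Q(j, Y) = -2*j
t = -4 (t = (-2*(-10))/(46 - 1*51) = 20/(46 - 51) = 20/(-5) = 20*(-⅕) = -4)
((6 - 1*56)*E(12, 15))*t = ((6 - 1*56)*10)*(-4) = ((6 - 56)*10)*(-4) = -50*10*(-4) = -500*(-4) = 2000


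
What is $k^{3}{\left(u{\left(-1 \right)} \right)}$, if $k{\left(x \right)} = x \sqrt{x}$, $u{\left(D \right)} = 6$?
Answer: $1296 \sqrt{6} \approx 3174.5$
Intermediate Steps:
$k{\left(x \right)} = x^{\frac{3}{2}}$
$k^{3}{\left(u{\left(-1 \right)} \right)} = \left(6^{\frac{3}{2}}\right)^{3} = \left(6 \sqrt{6}\right)^{3} = 1296 \sqrt{6}$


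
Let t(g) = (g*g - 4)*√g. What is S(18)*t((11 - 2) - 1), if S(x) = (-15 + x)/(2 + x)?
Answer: 18*√2 ≈ 25.456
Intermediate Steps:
S(x) = (-15 + x)/(2 + x)
t(g) = √g*(-4 + g²) (t(g) = (g² - 4)*√g = (-4 + g²)*√g = √g*(-4 + g²))
S(18)*t((11 - 2) - 1) = ((-15 + 18)/(2 + 18))*(√((11 - 2) - 1)*(-4 + ((11 - 2) - 1)²)) = (3/20)*(√(9 - 1)*(-4 + (9 - 1)²)) = ((1/20)*3)*(√8*(-4 + 8²)) = 3*((2*√2)*(-4 + 64))/20 = 3*((2*√2)*60)/20 = 3*(120*√2)/20 = 18*√2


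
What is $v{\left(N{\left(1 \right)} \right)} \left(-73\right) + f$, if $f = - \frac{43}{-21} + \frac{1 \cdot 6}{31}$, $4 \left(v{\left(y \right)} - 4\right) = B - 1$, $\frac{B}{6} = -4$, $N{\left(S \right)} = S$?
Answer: $\frac{433543}{2604} \approx 166.49$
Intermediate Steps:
$B = -24$ ($B = 6 \left(-4\right) = -24$)
$v{\left(y \right)} = - \frac{9}{4}$ ($v{\left(y \right)} = 4 + \frac{-24 - 1}{4} = 4 + \frac{1}{4} \left(-25\right) = 4 - \frac{25}{4} = - \frac{9}{4}$)
$f = \frac{1459}{651}$ ($f = \left(-43\right) \left(- \frac{1}{21}\right) + 6 \cdot \frac{1}{31} = \frac{43}{21} + \frac{6}{31} = \frac{1459}{651} \approx 2.2412$)
$v{\left(N{\left(1 \right)} \right)} \left(-73\right) + f = \left(- \frac{9}{4}\right) \left(-73\right) + \frac{1459}{651} = \frac{657}{4} + \frac{1459}{651} = \frac{433543}{2604}$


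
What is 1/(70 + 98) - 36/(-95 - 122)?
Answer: 895/5208 ≈ 0.17185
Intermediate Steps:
1/(70 + 98) - 36/(-95 - 122) = 1/168 - 36/(-217) = 1/168 - 1/217*(-36) = 1/168 + 36/217 = 895/5208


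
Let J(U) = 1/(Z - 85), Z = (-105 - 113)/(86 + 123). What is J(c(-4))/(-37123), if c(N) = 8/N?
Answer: 209/667582909 ≈ 3.1307e-7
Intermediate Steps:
Z = -218/209 ≈ -1.0431
J(U) = -209/17983 (J(U) = 1/(-218/209 - 85) = 1/(-17983/209) = -209/17983)
J(c(-4))/(-37123) = -209/17983/(-37123) = -209/17983*(-1/37123) = 209/667582909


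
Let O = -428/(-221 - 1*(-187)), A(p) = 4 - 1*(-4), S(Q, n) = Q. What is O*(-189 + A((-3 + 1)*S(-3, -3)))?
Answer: -38734/17 ≈ -2278.5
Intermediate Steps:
A(p) = 8 (A(p) = 4 + 4 = 8)
O = 214/17 (O = -428/(-221 + 187) = -428/(-34) = -428*(-1/34) = 214/17 ≈ 12.588)
O*(-189 + A((-3 + 1)*S(-3, -3))) = 214*(-189 + 8)/17 = (214/17)*(-181) = -38734/17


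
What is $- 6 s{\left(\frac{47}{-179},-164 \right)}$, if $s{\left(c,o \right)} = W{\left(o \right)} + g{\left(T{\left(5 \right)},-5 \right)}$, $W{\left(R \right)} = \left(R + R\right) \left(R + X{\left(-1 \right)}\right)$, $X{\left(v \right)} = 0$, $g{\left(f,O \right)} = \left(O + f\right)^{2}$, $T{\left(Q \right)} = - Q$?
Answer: $-323352$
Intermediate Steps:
$W{\left(R \right)} = 2 R^{2}$ ($W{\left(R \right)} = \left(R + R\right) \left(R + 0\right) = 2 R R = 2 R^{2}$)
$s{\left(c,o \right)} = 100 + 2 o^{2}$ ($s{\left(c,o \right)} = 2 o^{2} + \left(-5 - 5\right)^{2} = 2 o^{2} + \left(-10\right)^{2} = 2 o^{2} + 100 = 100 + 2 o^{2}$)
$- 6 s{\left(\frac{47}{-179},-164 \right)} = - 6 \left(100 + 2 \left(-164\right)^{2}\right) = - 6 \left(100 + 2 \cdot 26896\right) = - 6 \left(100 + 53792\right) = \left(-6\right) 53892 = -323352$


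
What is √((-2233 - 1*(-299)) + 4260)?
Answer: √2326 ≈ 48.229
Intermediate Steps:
√((-2233 - 1*(-299)) + 4260) = √((-2233 + 299) + 4260) = √(-1934 + 4260) = √2326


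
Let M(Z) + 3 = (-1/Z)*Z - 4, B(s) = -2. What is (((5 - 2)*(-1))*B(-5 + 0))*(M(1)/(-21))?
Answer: 16/7 ≈ 2.2857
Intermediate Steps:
M(Z) = -8 (M(Z) = -3 + ((-1/Z)*Z - 4) = -3 + (-1 - 4) = -3 - 5 = -8)
(((5 - 2)*(-1))*B(-5 + 0))*(M(1)/(-21)) = (((5 - 2)*(-1))*(-2))*(-8/(-21)) = ((3*(-1))*(-2))*(-8*(-1/21)) = -3*(-2)*(8/21) = 6*(8/21) = 16/7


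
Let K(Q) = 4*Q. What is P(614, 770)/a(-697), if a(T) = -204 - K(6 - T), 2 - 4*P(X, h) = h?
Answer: 24/377 ≈ 0.063661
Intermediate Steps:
P(X, h) = ½ - h/4
a(T) = -228 + 4*T (a(T) = -204 - 4*(6 - T) = -204 - (24 - 4*T) = -204 + (-24 + 4*T) = -228 + 4*T)
P(614, 770)/a(-697) = (½ - ¼*770)/(-228 + 4*(-697)) = (½ - 385/2)/(-228 - 2788) = -192/(-3016) = -192*(-1/3016) = 24/377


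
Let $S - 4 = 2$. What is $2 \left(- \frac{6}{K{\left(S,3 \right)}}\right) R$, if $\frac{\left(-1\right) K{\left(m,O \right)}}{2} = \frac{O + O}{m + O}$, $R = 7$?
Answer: $63$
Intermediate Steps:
$S = 6$ ($S = 4 + 2 = 6$)
$K{\left(m,O \right)} = - \frac{4 O}{O + m}$ ($K{\left(m,O \right)} = - 2 \frac{O + O}{m + O} = - 2 \frac{2 O}{O + m} = - \frac{4 O}{O + m}$)
$2 \left(- \frac{6}{K{\left(S,3 \right)}}\right) R = 2 \left(- \frac{6}{\left(-4\right) 3 \frac{1}{3 + 6}}\right) 7 = 2 \left(- \frac{6}{\left(-4\right) 3 \cdot \frac{1}{9}}\right) 7 = 2 \left(- \frac{6}{- \frac{4}{3}}\right) 7 = 2 \left(\left(-6\right) \left(- \frac{3}{4}\right)\right) 7 = 2 \cdot \frac{9}{2} \cdot 7 = 9 \cdot 7 = 63$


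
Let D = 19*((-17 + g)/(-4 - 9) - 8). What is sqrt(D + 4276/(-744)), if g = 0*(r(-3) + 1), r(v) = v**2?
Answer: I*sqrt(777036390)/2418 ≈ 11.528*I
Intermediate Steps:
g = 0 (g = 0*((-3)**2 + 1) = 0*(9 + 1) = 0*10 = 0)
D = -1653/13 (D = 19*((-17 + 0)/(-4 - 9) - 8) = 19*(-17/(-13) - 8) = 19*(-17*(-1/13) - 8) = 19*(17/13 - 8) = 19*(-87/13) = -1653/13 ≈ -127.15)
sqrt(D + 4276/(-744)) = sqrt(-1653/13 + 4276/(-744)) = sqrt(-1653/13 + 4276*(-1/744)) = sqrt(-1653/13 - 1069/186) = sqrt(-321355/2418) = I*sqrt(777036390)/2418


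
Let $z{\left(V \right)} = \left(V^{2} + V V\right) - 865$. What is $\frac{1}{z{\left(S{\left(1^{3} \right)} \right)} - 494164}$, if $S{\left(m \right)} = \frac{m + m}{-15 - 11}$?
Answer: $- \frac{169}{83659899} \approx -2.0201 \cdot 10^{-6}$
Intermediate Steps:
$S{\left(m \right)} = - \frac{m}{13}$ ($S{\left(m \right)} = \frac{2 m}{-26} = 2 m \left(- \frac{1}{26}\right) = - \frac{m}{13}$)
$z{\left(V \right)} = -865 + 2 V^{2}$ ($z{\left(V \right)} = \left(V^{2} + V^{2}\right) - 865 = 2 V^{2} - 865 = -865 + 2 V^{2}$)
$\frac{1}{z{\left(S{\left(1^{3} \right)} \right)} - 494164} = \frac{1}{\left(-865 + 2 \left(- \frac{1^{3}}{13}\right)^{2}\right) - 494164} = \frac{1}{\left(-865 + 2 \left(\left(- \frac{1}{13}\right) 1\right)^{2}\right) - 494164} = \frac{1}{\left(-865 + 2 \left(- \frac{1}{13}\right)^{2}\right) - 494164} = \frac{1}{\left(-865 + 2 \cdot \frac{1}{169}\right) - 494164} = \frac{1}{\left(-865 + \frac{2}{169}\right) - 494164} = \frac{1}{- \frac{146183}{169} - 494164} = \frac{1}{- \frac{83659899}{169}} = - \frac{169}{83659899}$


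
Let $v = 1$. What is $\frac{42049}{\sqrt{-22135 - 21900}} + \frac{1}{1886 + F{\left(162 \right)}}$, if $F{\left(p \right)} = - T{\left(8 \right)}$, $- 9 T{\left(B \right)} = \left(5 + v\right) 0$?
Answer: $\frac{1}{1886} - \frac{42049 i \sqrt{44035}}{44035} \approx 0.00053022 - 200.38 i$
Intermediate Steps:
$T{\left(B \right)} = 0$ ($T{\left(B \right)} = - \frac{\left(5 + 1\right) 0}{9} = - \frac{6 \cdot 0}{9} = \left(- \frac{1}{9}\right) 0 = 0$)
$F{\left(p \right)} = 0$ ($F{\left(p \right)} = \left(-1\right) 0 = 0$)
$\frac{42049}{\sqrt{-22135 - 21900}} + \frac{1}{1886 + F{\left(162 \right)}} = \frac{42049}{\sqrt{-22135 - 21900}} + \frac{1}{1886 + 0} = \frac{42049}{\sqrt{-44035}} + \frac{1}{1886} = \frac{42049}{i \sqrt{44035}} + \frac{1}{1886} = 42049 \left(- \frac{i \sqrt{44035}}{44035}\right) + \frac{1}{1886} = - \frac{42049 i \sqrt{44035}}{44035} + \frac{1}{1886} = \frac{1}{1886} - \frac{42049 i \sqrt{44035}}{44035}$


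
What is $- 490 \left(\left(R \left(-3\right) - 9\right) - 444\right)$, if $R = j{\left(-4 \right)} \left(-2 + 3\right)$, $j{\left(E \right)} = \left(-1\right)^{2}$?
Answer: $223440$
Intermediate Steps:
$j{\left(E \right)} = 1$
$R = 1$ ($R = 1 \left(-2 + 3\right) = 1 \cdot 1 = 1$)
$- 490 \left(\left(R \left(-3\right) - 9\right) - 444\right) = - 490 \left(\left(1 \left(-3\right) - 9\right) - 444\right) = - 490 \left(\left(-3 - 9\right) - 444\right) = - 490 \left(-12 - 444\right) = \left(-490\right) \left(-456\right) = 223440$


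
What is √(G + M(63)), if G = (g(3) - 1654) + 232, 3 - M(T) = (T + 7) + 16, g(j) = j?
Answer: I*√1502 ≈ 38.756*I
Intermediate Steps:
M(T) = -20 - T (M(T) = 3 - ((T + 7) + 16) = 3 - ((7 + T) + 16) = 3 - (23 + T) = 3 + (-23 - T) = -20 - T)
G = -1419 (G = (3 - 1654) + 232 = -1651 + 232 = -1419)
√(G + M(63)) = √(-1419 + (-20 - 1*63)) = √(-1419 + (-20 - 63)) = √(-1419 - 83) = √(-1502) = I*√1502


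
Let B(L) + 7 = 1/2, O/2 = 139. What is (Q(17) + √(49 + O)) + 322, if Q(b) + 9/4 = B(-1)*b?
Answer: 837/4 + √327 ≈ 227.33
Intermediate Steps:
O = 278 (O = 2*139 = 278)
B(L) = -13/2 (B(L) = -7 + 1/2 = -7 + ½ = -13/2)
Q(b) = -9/4 - 13*b/2
(Q(17) + √(49 + O)) + 322 = ((-9/4 - 13/2*17) + √(49 + 278)) + 322 = ((-9/4 - 221/2) + √327) + 322 = (-451/4 + √327) + 322 = 837/4 + √327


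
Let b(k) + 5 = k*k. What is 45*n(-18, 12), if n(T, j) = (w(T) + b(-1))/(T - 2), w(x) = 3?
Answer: 9/4 ≈ 2.2500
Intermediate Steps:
b(k) = -5 + k² (b(k) = -5 + k*k = -5 + k²)
n(T, j) = -1/(-2 + T) (n(T, j) = (3 + (-5 + (-1)²))/(T - 2) = (3 + (-5 + 1))/(-2 + T) = (3 - 4)/(-2 + T) = -1/(-2 + T))
45*n(-18, 12) = 45*(-1/(-2 - 18)) = 45*(-1/(-20)) = 45*(-1*(-1/20)) = 45*(1/20) = 9/4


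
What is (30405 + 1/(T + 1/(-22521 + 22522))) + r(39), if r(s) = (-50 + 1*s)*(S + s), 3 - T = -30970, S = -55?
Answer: 947215895/30974 ≈ 30581.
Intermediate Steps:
T = 30973 (T = 3 - 1*(-30970) = 3 + 30970 = 30973)
r(s) = (-55 + s)*(-50 + s) (r(s) = (-50 + 1*s)*(-55 + s) = (-50 + s)*(-55 + s) = (-55 + s)*(-50 + s))
(30405 + 1/(T + 1/(-22521 + 22522))) + r(39) = (30405 + 1/(30973 + 1/(-22521 + 22522))) + (2750 + 39² - 105*39) = (30405 + 1/(30973 + 1/1)) + (2750 + 1521 - 4095) = (30405 + 1/(30973 + 1)) + 176 = (30405 + 1/30974) + 176 = 941764471/30974 + 176 = 947215895/30974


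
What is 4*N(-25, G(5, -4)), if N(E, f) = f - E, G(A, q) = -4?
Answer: 84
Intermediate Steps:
4*N(-25, G(5, -4)) = 4*(-4 - 1*(-25)) = 4*(-4 + 25) = 4*21 = 84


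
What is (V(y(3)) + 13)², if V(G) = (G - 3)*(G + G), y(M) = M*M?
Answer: 14641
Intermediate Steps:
y(M) = M²
V(G) = 2*G*(-3 + G) (V(G) = (-3 + G)*(2*G) = 2*G*(-3 + G))
(V(y(3)) + 13)² = (2*3²*(-3 + 3²) + 13)² = (2*9*(-3 + 9) + 13)² = (2*9*6 + 13)² = (108 + 13)² = 121² = 14641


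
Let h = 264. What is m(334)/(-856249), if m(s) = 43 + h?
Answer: -307/856249 ≈ -0.00035854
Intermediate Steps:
m(s) = 307 (m(s) = 43 + 264 = 307)
m(334)/(-856249) = 307/(-856249) = 307*(-1/856249) = -307/856249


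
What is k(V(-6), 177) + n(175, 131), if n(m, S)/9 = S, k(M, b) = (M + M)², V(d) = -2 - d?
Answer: 1243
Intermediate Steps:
k(M, b) = 4*M² (k(M, b) = (2*M)² = 4*M²)
n(m, S) = 9*S
k(V(-6), 177) + n(175, 131) = 4*(-2 - 1*(-6))² + 9*131 = 4*(-2 + 6)² + 1179 = 4*4² + 1179 = 4*16 + 1179 = 64 + 1179 = 1243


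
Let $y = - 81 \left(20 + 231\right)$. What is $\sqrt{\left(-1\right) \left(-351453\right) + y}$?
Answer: $\sqrt{331122} \approx 575.43$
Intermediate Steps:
$y = -20331$ ($y = \left(-81\right) 251 = -20331$)
$\sqrt{\left(-1\right) \left(-351453\right) + y} = \sqrt{\left(-1\right) \left(-351453\right) - 20331} = \sqrt{351453 - 20331} = \sqrt{331122}$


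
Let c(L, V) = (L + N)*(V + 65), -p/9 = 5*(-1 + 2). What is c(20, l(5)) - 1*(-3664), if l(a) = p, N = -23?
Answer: 3604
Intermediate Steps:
p = -45 (p = -45*(-1 + 2) = -45 ≈ -45.000)
l(a) = -45
c(L, V) = (-23 + L)*(65 + V) (c(L, V) = (L - 23)*(V + 65) = (-23 + L)*(65 + V))
c(20, l(5)) - 1*(-3664) = (-1495 - 23*(-45) + 65*20 + 20*(-45)) - 1*(-3664) = (-1495 + 1035 + 1300 - 900) + 3664 = -60 + 3664 = 3604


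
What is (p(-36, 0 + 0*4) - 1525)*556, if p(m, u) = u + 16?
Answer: -839004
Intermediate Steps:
p(m, u) = 16 + u
(p(-36, 0 + 0*4) - 1525)*556 = ((16 + (0 + 0*4)) - 1525)*556 = ((16 + (0 + 0)) - 1525)*556 = ((16 + 0) - 1525)*556 = (16 - 1525)*556 = -1509*556 = -839004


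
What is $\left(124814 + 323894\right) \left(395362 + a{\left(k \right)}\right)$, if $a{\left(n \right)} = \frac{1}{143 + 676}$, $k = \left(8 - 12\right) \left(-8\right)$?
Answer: $\frac{11176331849164}{63} \approx 1.774 \cdot 10^{11}$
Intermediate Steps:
$k = 32$ ($k = \left(-4\right) \left(-8\right) = 32$)
$a{\left(n \right)} = \frac{1}{819}$
$\left(124814 + 323894\right) \left(395362 + a{\left(k \right)}\right) = \left(124814 + 323894\right) \left(395362 + \frac{1}{819}\right) = 448708 \cdot \frac{323801479}{819} = \frac{11176331849164}{63}$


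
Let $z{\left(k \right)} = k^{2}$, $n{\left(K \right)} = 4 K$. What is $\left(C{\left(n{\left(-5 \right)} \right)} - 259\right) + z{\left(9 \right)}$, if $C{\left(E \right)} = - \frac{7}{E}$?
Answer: $- \frac{3553}{20} \approx -177.65$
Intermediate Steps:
$\left(C{\left(n{\left(-5 \right)} \right)} - 259\right) + z{\left(9 \right)} = \left(- \frac{7}{4 \left(-5\right)} - 259\right) + 9^{2} = \left(- \frac{7}{-20} - 259\right) + 81 = \left(\left(-7\right) \left(- \frac{1}{20}\right) - 259\right) + 81 = \left(\frac{7}{20} - 259\right) + 81 = - \frac{5173}{20} + 81 = - \frac{3553}{20}$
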